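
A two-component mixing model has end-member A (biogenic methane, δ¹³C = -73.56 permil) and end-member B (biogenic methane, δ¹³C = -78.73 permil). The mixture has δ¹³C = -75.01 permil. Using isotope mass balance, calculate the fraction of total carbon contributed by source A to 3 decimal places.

δ_mix = f_A·δ_A + (1 − f_A)·δ_B  ⇒  f_A = (δ_mix − δ_B)/(δ_A − δ_B)
f_A = (-75.01 − (-78.73)) / (-73.56 − (-78.73))
f_A = 3.72 / 5.17 = 0.7195

0.720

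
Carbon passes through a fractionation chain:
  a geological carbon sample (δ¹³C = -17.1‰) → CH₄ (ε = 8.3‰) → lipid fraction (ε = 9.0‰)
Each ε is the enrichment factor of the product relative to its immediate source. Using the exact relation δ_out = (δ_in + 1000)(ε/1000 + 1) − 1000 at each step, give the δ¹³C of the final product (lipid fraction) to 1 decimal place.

0.0‰

step 1: δ = (-17.10 + 1000)·(8.3/1000 + 1) − 1000 = -8.94‰
step 2: δ = (-8.94 + 1000)·(9.0/1000 + 1) − 1000 = -0.02‰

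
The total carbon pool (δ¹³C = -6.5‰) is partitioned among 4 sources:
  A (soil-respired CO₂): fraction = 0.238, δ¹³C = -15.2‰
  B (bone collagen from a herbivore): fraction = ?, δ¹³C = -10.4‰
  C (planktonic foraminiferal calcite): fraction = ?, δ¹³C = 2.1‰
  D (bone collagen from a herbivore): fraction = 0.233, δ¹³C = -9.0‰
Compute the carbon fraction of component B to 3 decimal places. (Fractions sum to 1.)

Let f_B and f_C be the unknown fractions; fractions sum to 1 so f_B + f_C = 0.529.
Mass balance: Σ fᵢ·δᵢ = δ_bulk ⇒ f_B·(-10.4) + f_C·(2.1) = -6.5 − (-5.715) = -0.785
Substitute f_C = 0.529 − f_B:
f_B·(-10.4 − 2.1) = -0.785 − 0.529×(2.1) = -1.896
f_B = -1.896 / -12.5 = 0.1517

0.152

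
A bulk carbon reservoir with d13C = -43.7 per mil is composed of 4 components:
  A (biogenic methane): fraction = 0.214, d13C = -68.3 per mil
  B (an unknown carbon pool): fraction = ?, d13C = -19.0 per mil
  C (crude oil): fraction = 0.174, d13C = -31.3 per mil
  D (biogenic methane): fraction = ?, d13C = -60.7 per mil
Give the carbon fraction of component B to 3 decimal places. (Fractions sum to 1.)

Let f_B and f_D be the unknown fractions; fractions sum to 1 so f_B + f_D = 0.612.
Mass balance: Σ fᵢ·δᵢ = δ_bulk ⇒ f_B·(-19.0) + f_D·(-60.7) = -43.7 − (-20.062) = -23.638
Substitute f_D = 0.612 − f_B:
f_B·(-19.0 − -60.7) = -23.638 − 0.612×(-60.7) = 13.511
f_B = 13.511 / 41.7 = 0.3240

0.324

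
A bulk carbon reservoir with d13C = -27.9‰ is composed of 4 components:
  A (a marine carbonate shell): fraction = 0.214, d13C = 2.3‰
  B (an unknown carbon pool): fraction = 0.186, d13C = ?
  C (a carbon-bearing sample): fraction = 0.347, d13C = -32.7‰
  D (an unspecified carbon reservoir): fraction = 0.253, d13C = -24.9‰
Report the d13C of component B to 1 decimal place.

Isotope mass balance: δ_bulk = Σ fᵢ·δᵢ.
-27.9 = 0.214×(2.3) + 0.186×δ_B + 0.347×(-32.7) + 0.253×(-24.9)
0.186·δ_B = -27.9 − (-17.154) = -10.746
δ_B = -10.746 / 0.186 = -57.77‰

-57.8‰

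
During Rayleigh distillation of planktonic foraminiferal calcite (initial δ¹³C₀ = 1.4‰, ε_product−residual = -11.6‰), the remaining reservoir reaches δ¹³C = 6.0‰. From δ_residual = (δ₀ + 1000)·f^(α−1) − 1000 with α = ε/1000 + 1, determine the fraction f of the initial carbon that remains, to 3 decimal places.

α − 1 = ε/1000 = -0.0116
(δ_res + 1000)/(δ₀ + 1000) = (6.0 + 1000)/(1.4 + 1000) = 1006.0/1001.4 = 1.004594
f = 1.004594^(1/-0.0116) = exp(ln(1.004594)/-0.0116) = exp(0.00458/-0.0116)
f = exp(-0.3951) = 0.6736

0.674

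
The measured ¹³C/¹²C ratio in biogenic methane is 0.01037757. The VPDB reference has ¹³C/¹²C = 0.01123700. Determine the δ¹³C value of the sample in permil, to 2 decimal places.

-76.48 permil

δ¹³C = (R_sample / R_standard − 1) × 1000
R_sample / R_standard = 0.01037757 / 0.01123700 = 0.923518
δ¹³C = (0.923518 − 1) × 1000 = -76.482 permil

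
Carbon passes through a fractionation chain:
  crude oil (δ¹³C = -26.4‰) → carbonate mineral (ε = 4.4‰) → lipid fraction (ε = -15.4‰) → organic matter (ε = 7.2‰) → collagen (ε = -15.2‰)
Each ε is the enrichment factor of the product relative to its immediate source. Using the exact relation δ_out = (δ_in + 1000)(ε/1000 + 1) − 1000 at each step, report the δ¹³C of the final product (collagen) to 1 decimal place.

-45.0‰

step 1: δ = (-26.40 + 1000)·(4.4/1000 + 1) − 1000 = -22.12‰
step 2: δ = (-22.12 + 1000)·(-15.4/1000 + 1) − 1000 = -37.18‰
step 3: δ = (-37.18 + 1000)·(7.2/1000 + 1) − 1000 = -30.24‰
step 4: δ = (-30.24 + 1000)·(-15.2/1000 + 1) − 1000 = -44.98‰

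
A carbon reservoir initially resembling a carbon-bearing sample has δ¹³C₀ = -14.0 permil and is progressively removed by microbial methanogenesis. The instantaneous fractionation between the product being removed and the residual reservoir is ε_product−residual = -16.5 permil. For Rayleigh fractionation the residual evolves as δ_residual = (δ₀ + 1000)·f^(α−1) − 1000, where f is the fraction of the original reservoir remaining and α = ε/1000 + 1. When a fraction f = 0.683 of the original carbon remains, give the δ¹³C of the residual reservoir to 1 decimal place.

-7.8 permil

Rayleigh residual: δ_res = (δ₀ + 1000)·f^(α−1) − 1000
α = ε/1000 + 1 = 0.98350, so α − 1 = -0.01650
f^(α−1) = 0.683^(-0.01650) = 1.006311
δ_res = (-14.0 + 1000) × 1.006311 − 1000 = 992.222 − 1000 = -7.78 permil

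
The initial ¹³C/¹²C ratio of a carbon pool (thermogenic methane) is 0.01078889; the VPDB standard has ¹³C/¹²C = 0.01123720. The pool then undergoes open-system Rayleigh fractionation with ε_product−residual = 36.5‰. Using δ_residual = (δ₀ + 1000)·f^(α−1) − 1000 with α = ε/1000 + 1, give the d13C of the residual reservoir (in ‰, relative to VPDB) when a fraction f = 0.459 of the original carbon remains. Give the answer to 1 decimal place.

δ₀ = (0.01078889/0.01123720 − 1)×1000 = (0.960105 − 1)×1000 = -39.895‰
α − 1 = ε/1000 = 0.0365
f^(α−1) = 0.459^(0.0365) = 0.971977
δ_res = (-39.895 + 1000) × 0.971977 − 1000 = 933.200 − 1000 = -66.80‰

-66.8‰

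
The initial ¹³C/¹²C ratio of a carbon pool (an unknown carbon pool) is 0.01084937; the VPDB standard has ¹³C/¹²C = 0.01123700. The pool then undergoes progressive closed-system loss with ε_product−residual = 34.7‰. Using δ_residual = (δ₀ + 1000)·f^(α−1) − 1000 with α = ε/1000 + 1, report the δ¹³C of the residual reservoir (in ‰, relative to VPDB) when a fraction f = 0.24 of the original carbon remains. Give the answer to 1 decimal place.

-81.1‰

δ₀ = (0.01084937/0.01123700 − 1)×1000 = (0.965504 − 1)×1000 = -34.496‰
α − 1 = ε/1000 = 0.0347
f^(α−1) = 0.24^(0.0347) = 0.951685
δ_res = (-34.496 + 1000) × 0.951685 − 1000 = 918.856 − 1000 = -81.14‰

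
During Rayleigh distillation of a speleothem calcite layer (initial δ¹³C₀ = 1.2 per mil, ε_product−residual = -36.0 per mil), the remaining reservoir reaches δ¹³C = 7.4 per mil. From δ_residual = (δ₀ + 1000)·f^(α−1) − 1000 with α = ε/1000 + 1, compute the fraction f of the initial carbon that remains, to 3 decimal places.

α − 1 = ε/1000 = -0.0360
(δ_res + 1000)/(δ₀ + 1000) = (7.4 + 1000)/(1.2 + 1000) = 1007.4/1001.2 = 1.006193
f = 1.006193^(1/-0.0360) = exp(ln(1.006193)/-0.0360) = exp(0.00617/-0.0360)
f = exp(-0.1715) = 0.8424

0.842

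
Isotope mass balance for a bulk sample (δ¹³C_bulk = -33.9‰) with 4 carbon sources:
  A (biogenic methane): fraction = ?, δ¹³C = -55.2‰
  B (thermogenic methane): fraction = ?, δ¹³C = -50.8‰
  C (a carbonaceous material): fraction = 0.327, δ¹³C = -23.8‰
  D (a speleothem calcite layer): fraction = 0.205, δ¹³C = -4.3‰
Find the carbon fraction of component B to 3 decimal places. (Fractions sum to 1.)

Let f_B and f_A be the unknown fractions; fractions sum to 1 so f_B + f_A = 0.468.
Mass balance: Σ fᵢ·δᵢ = δ_bulk ⇒ f_B·(-50.8) + f_A·(-55.2) = -33.9 − (-8.664) = -25.236
Substitute f_A = 0.468 − f_B:
f_B·(-50.8 − -55.2) = -25.236 − 0.468×(-55.2) = 0.598
f_B = 0.598 / 4.4 = 0.1358

0.136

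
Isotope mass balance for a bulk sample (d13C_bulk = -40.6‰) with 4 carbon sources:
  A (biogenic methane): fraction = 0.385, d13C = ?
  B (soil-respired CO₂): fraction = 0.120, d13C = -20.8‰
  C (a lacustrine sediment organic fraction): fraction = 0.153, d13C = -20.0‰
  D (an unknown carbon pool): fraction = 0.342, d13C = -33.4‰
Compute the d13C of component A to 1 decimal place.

Isotope mass balance: δ_bulk = Σ fᵢ·δᵢ.
-40.6 = 0.385×δ_A + 0.120×(-20.8) + 0.153×(-20.0) + 0.342×(-33.4)
0.385·δ_A = -40.6 − (-16.979) = -23.621
δ_A = -23.621 / 0.385 = -61.35‰

-61.4‰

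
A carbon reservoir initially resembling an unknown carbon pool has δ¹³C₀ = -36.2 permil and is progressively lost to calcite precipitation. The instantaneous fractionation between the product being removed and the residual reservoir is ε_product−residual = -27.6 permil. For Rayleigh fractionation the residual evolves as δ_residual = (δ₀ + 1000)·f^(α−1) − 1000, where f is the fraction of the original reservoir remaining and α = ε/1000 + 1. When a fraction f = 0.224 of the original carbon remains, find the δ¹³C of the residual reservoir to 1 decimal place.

4.4 permil

Rayleigh residual: δ_res = (δ₀ + 1000)·f^(α−1) − 1000
α = ε/1000 + 1 = 0.97240, so α − 1 = -0.02760
f^(α−1) = 0.224^(-0.02760) = 1.042157
δ_res = (-36.2 + 1000) × 1.042157 − 1000 = 1004.431 − 1000 = 4.43 permil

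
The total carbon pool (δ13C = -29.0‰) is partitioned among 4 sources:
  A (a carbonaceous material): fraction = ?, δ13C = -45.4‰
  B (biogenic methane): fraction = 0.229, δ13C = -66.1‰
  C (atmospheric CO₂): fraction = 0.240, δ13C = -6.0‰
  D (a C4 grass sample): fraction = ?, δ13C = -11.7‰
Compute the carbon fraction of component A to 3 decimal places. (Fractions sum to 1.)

Let f_A and f_D be the unknown fractions; fractions sum to 1 so f_A + f_D = 0.531.
Mass balance: Σ fᵢ·δᵢ = δ_bulk ⇒ f_A·(-45.4) + f_D·(-11.7) = -29.0 − (-16.577) = -12.423
Substitute f_D = 0.531 − f_A:
f_A·(-45.4 − -11.7) = -12.423 − 0.531×(-11.7) = -6.210
f_A = -6.210 / -33.7 = 0.1843

0.184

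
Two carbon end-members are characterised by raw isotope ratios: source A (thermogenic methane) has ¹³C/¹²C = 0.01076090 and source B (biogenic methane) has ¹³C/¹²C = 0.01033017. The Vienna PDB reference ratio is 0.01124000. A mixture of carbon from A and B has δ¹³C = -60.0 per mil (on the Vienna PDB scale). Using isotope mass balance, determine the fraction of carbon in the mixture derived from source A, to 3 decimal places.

0.547

δ_A = (0.01076090/0.01124000 − 1)×1000 = (0.957375 − 1)×1000 = -42.625 per mil
δ_B = (0.01033017/0.01124000 − 1)×1000 = (0.919054 − 1)×1000 = -80.946 per mil
f_A = (δ_mix − δ_B)/(δ_A − δ_B) = (-60.0 − (-80.946))/(-42.625 − (-80.946))
f_A = 20.946 / 38.321 = 0.5466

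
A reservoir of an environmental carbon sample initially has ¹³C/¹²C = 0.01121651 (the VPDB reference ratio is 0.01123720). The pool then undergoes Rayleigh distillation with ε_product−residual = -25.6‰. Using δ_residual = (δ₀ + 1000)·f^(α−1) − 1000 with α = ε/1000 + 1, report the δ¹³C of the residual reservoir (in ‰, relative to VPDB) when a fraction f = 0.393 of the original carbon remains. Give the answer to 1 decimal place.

δ₀ = (0.01121651/0.01123720 − 1)×1000 = (0.998159 − 1)×1000 = -1.841‰
α − 1 = ε/1000 = -0.0256
f^(α−1) = 0.393^(-0.0256) = 1.024197
δ_res = (-1.841 + 1000) × 1.024197 − 1000 = 1022.311 − 1000 = 22.31‰

22.3‰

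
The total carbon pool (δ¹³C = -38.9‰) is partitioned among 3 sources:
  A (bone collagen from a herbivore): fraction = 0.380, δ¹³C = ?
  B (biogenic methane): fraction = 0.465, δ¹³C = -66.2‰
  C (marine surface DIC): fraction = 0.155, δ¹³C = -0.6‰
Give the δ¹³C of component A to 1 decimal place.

-21.1‰

Isotope mass balance: δ_bulk = Σ fᵢ·δᵢ.
-38.9 = 0.380×δ_A + 0.465×(-66.2) + 0.155×(-0.6)
0.380·δ_A = -38.9 − (-30.876) = -8.024
δ_A = -8.024 / 0.380 = -21.12‰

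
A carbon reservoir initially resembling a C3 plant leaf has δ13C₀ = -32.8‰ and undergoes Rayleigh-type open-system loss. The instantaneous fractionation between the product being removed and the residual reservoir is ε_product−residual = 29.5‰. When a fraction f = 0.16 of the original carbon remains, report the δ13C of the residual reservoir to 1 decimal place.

-83.7‰

Rayleigh residual: δ_res = (δ₀ + 1000)·f^(α−1) − 1000
α = ε/1000 + 1 = 1.02950, so α − 1 = 0.02950
f^(α−1) = 0.16^(0.02950) = 0.947374
δ_res = (-32.8 + 1000) × 0.947374 − 1000 = 916.300 − 1000 = -83.70‰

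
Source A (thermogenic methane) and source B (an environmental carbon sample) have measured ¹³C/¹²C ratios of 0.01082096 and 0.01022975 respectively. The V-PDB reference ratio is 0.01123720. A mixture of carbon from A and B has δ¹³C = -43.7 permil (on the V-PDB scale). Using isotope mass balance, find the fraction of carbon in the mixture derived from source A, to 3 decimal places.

0.873

δ_A = (0.01082096/0.01123720 − 1)×1000 = (0.962959 − 1)×1000 = -37.041 permil
δ_B = (0.01022975/0.01123720 − 1)×1000 = (0.910347 − 1)×1000 = -89.653 permil
f_A = (δ_mix − δ_B)/(δ_A − δ_B) = (-43.7 − (-89.653))/(-37.041 − (-89.653))
f_A = 45.953 / 52.612 = 0.8734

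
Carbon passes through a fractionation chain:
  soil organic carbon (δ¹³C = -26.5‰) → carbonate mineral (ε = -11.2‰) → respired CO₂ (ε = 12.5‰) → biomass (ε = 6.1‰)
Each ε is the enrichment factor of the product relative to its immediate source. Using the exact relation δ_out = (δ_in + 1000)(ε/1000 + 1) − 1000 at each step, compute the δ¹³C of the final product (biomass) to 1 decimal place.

-19.4‰

step 1: δ = (-26.50 + 1000)·(-11.2/1000 + 1) − 1000 = -37.40‰
step 2: δ = (-37.40 + 1000)·(12.5/1000 + 1) − 1000 = -25.37‰
step 3: δ = (-25.37 + 1000)·(6.1/1000 + 1) − 1000 = -19.43‰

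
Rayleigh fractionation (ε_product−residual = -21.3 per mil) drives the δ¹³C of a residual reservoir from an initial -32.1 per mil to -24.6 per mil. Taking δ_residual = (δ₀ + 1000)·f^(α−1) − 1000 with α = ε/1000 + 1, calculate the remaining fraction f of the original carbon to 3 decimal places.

α − 1 = ε/1000 = -0.0213
(δ_res + 1000)/(δ₀ + 1000) = (-24.6 + 1000)/(-32.1 + 1000) = 975.4/967.9 = 1.007749
f = 1.007749^(1/-0.0213) = exp(ln(1.007749)/-0.0213) = exp(0.00772/-0.0213)
f = exp(-0.3624) = 0.6960

0.696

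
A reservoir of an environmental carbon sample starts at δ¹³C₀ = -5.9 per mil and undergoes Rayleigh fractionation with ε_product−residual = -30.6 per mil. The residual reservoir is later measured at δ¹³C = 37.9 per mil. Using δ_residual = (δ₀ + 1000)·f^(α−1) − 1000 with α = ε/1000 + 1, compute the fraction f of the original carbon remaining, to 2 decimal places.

0.24

α − 1 = ε/1000 = -0.0306
(δ_res + 1000)/(δ₀ + 1000) = (37.9 + 1000)/(-5.9 + 1000) = 1037.9/994.1 = 1.044060
f = 1.044060^(1/-0.0306) = exp(ln(1.044060)/-0.0306) = exp(0.04312/-0.0306)
f = exp(-1.4090) = 0.2444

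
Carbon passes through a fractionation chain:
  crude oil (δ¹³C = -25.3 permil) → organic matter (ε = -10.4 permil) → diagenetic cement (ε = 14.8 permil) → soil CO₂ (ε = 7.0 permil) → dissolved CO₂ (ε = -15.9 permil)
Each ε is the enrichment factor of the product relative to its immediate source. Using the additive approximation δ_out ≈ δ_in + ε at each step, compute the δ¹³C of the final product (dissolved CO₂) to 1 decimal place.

-29.8 permil

step 1: δ ≈ -25.3 + (-10.4) = -35.7 permil
step 2: δ ≈ -35.7 + (14.8) = -20.9 permil
step 3: δ ≈ -20.9 + (7.0) = -13.9 permil
step 4: δ ≈ -13.9 + (-15.9) = -29.8 permil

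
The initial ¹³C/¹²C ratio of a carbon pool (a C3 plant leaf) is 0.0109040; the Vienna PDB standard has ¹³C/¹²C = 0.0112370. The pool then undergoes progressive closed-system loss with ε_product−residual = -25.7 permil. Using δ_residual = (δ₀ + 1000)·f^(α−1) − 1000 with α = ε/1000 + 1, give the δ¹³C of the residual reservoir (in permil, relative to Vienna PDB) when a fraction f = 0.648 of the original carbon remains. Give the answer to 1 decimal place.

-18.8 permil

δ₀ = (0.0109040/0.0112370 − 1)×1000 = (0.970366 − 1)×1000 = -29.634 permil
α − 1 = ε/1000 = -0.0257
f^(α−1) = 0.648^(-0.0257) = 1.011213
δ_res = (-29.634 + 1000) × 1.011213 − 1000 = 981.246 − 1000 = -18.75 permil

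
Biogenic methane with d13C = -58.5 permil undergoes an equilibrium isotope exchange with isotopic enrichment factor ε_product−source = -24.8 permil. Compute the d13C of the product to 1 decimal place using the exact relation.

Exactly, δ_product = (δ_source + 1000)·(ε/1000 + 1) − 1000.
δ_product = (-58.5 + 1000) × (-24.8/1000 + 1) − 1000
δ_product = -81.85 permil

-81.8 permil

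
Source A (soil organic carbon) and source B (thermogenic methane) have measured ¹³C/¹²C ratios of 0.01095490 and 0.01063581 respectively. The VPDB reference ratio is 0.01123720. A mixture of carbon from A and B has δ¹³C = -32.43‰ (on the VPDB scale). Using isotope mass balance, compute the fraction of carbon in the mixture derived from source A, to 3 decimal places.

δ_A = (0.01095490/0.01123720 − 1)×1000 = (0.974878 − 1)×1000 = -25.122‰
δ_B = (0.01063581/0.01123720 − 1)×1000 = (0.946482 − 1)×1000 = -53.518‰
f_A = (δ_mix − δ_B)/(δ_A − δ_B) = (-32.43 − (-53.518))/(-25.122 − (-53.518))
f_A = 21.088 / 28.396 = 0.7426

0.743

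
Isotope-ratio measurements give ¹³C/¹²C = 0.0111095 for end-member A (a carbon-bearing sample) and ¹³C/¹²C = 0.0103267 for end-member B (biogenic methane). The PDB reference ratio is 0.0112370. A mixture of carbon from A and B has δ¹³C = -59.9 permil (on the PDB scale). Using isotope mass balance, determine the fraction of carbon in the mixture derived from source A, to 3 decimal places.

δ_A = (0.0111095/0.0112370 − 1)×1000 = (0.988654 − 1)×1000 = -11.346 permil
δ_B = (0.0103267/0.0112370 − 1)×1000 = (0.918991 − 1)×1000 = -81.009 permil
f_A = (δ_mix − δ_B)/(δ_A − δ_B) = (-59.9 − (-81.009))/(-11.346 − (-81.009))
f_A = 21.109 / 69.663 = 0.3030

0.303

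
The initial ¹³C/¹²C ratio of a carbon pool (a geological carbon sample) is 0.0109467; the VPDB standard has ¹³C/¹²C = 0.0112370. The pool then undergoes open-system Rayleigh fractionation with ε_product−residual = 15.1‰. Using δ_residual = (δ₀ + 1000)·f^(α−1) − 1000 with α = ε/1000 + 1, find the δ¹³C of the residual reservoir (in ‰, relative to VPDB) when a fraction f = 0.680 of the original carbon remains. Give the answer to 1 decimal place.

δ₀ = (0.0109467/0.0112370 − 1)×1000 = (0.974166 − 1)×1000 = -25.834‰
α − 1 = ε/1000 = 0.0151
f^(α−1) = 0.680^(0.0151) = 0.994193
δ_res = (-25.834 + 1000) × 0.994193 − 1000 = 968.509 − 1000 = -31.49‰

-31.5‰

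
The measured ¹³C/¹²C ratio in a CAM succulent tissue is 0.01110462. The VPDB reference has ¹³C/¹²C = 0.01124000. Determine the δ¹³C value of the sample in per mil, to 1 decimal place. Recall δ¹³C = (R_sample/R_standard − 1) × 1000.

-12.0 per mil

δ¹³C = (R_sample / R_standard − 1) × 1000
R_sample / R_standard = 0.01110462 / 0.01124000 = 0.987956
δ¹³C = (0.987956 − 1) × 1000 = -12.04 per mil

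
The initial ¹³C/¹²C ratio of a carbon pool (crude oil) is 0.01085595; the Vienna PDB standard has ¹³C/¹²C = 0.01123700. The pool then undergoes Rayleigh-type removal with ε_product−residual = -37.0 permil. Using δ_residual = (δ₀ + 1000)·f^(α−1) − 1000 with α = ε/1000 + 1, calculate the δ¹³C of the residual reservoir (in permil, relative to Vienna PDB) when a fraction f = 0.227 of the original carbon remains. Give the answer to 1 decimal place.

20.6 permil

δ₀ = (0.01085595/0.01123700 − 1)×1000 = (0.966090 − 1)×1000 = -33.910 permil
α − 1 = ε/1000 = -0.0370
f^(α−1) = 0.227^(-0.0370) = 1.056397
δ_res = (-33.910 + 1000) × 1.056397 − 1000 = 1020.574 − 1000 = 20.57 permil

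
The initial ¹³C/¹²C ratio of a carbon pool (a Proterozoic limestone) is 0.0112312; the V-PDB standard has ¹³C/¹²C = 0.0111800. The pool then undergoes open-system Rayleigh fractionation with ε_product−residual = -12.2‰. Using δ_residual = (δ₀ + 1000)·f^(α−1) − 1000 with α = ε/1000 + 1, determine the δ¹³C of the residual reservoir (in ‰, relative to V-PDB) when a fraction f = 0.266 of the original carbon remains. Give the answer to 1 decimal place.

δ₀ = (0.0112312/0.0111800 − 1)×1000 = (1.004580 − 1)×1000 = 4.580‰
α − 1 = ε/1000 = -0.0122
f^(α−1) = 0.266^(-0.0122) = 1.016287
δ_res = (4.580 + 1000) × 1.016287 − 1000 = 1020.941 − 1000 = 20.94‰

20.9‰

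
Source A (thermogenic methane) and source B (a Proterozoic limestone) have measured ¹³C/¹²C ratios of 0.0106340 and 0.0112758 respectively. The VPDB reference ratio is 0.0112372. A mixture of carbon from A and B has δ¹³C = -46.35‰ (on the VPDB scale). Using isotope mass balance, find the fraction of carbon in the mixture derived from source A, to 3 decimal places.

δ_A = (0.0106340/0.0112372 − 1)×1000 = (0.946321 − 1)×1000 = -53.679‰
δ_B = (0.0112758/0.0112372 − 1)×1000 = (1.003435 − 1)×1000 = 3.435‰
f_A = (δ_mix − δ_B)/(δ_A − δ_B) = (-46.35 − (3.435))/(-53.679 − (3.435))
f_A = -49.785 / -57.114 = 0.8717

0.872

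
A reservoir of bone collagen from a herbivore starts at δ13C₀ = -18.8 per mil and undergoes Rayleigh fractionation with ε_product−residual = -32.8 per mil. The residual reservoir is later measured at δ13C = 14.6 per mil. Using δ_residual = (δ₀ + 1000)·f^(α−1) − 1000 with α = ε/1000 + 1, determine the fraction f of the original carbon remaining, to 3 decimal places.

0.360

α − 1 = ε/1000 = -0.0328
(δ_res + 1000)/(δ₀ + 1000) = (14.6 + 1000)/(-18.8 + 1000) = 1014.6/981.2 = 1.034040
f = 1.034040^(1/-0.0328) = exp(ln(1.034040)/-0.0328) = exp(0.03347/-0.0328)
f = exp(-1.0205) = 0.3604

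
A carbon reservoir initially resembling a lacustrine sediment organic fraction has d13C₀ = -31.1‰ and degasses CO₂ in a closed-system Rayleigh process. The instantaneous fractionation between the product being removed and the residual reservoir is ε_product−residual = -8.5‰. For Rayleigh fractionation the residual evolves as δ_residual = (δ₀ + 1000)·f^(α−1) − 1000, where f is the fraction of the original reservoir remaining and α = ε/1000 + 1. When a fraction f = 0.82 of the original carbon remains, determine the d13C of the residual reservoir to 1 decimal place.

Rayleigh residual: δ_res = (δ₀ + 1000)·f^(α−1) − 1000
α = ε/1000 + 1 = 0.99150, so α − 1 = -0.00850
f^(α−1) = 0.82^(-0.00850) = 1.001688
δ_res = (-31.1 + 1000) × 1.001688 − 1000 = 970.536 − 1000 = -29.46‰

-29.5‰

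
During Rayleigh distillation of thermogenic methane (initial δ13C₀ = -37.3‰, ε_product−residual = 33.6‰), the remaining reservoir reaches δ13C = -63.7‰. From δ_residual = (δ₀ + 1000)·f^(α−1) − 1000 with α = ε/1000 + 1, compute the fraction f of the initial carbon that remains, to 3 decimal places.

0.437

α − 1 = ε/1000 = 0.0336
(δ_res + 1000)/(δ₀ + 1000) = (-63.7 + 1000)/(-37.3 + 1000) = 936.3/962.7 = 0.972577
f = 0.972577^(1/0.0336) = exp(ln(0.972577)/0.0336) = exp(-0.02781/0.0336)
f = exp(-0.8276) = 0.4371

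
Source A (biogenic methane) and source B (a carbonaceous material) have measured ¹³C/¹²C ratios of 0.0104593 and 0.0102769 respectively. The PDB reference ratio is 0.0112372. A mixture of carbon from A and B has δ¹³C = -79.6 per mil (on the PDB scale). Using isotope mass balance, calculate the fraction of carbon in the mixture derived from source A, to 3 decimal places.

0.361

δ_A = (0.0104593/0.0112372 − 1)×1000 = (0.930775 − 1)×1000 = -69.225 per mil
δ_B = (0.0102769/0.0112372 − 1)×1000 = (0.914543 − 1)×1000 = -85.457 per mil
f_A = (δ_mix − δ_B)/(δ_A − δ_B) = (-79.6 − (-85.457))/(-69.225 − (-85.457))
f_A = 5.857 / 16.232 = 0.3608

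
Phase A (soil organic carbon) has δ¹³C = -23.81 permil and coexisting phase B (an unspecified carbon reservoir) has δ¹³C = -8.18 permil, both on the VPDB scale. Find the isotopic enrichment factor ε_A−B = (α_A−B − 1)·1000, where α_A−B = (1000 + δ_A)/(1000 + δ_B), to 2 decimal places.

α_A−B = (1000 + -23.81) / (1000 + -8.18) = 976.19 / 991.82 = 0.984241
ε_A−B = (0.984241 − 1) × 1000 = -15.759 permil
(The approximation ε ≈ δ_A − δ_B would give -15.63 permil.)

-15.76 permil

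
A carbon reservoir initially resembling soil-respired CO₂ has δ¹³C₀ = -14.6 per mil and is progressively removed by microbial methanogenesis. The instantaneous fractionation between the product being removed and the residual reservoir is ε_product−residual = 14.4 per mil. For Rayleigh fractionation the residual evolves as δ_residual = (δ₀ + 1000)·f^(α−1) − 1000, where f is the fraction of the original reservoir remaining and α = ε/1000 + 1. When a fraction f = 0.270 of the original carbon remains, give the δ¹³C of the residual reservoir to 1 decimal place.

Rayleigh residual: δ_res = (δ₀ + 1000)·f^(α−1) − 1000
α = ε/1000 + 1 = 1.01440, so α − 1 = 0.01440
f^(α−1) = 0.270^(0.01440) = 0.981322
δ_res = (-14.6 + 1000) × 0.981322 − 1000 = 966.995 − 1000 = -33.01 per mil

-33.0 per mil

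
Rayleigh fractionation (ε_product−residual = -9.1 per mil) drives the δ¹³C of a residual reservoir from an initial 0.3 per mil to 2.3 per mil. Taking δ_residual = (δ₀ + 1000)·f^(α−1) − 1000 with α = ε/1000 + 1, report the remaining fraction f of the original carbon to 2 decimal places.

α − 1 = ε/1000 = -0.0091
(δ_res + 1000)/(δ₀ + 1000) = (2.3 + 1000)/(0.3 + 1000) = 1002.3/1000.3 = 1.001999
f = 1.001999^(1/-0.0091) = exp(ln(1.001999)/-0.0091) = exp(0.00200/-0.0091)
f = exp(-0.2195) = 0.8029

0.80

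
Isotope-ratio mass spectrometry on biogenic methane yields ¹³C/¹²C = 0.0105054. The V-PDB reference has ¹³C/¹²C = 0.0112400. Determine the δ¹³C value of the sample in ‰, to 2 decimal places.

δ¹³C = (R_sample / R_standard − 1) × 1000
R_sample / R_standard = 0.0105054 / 0.0112400 = 0.934644
δ¹³C = (0.934644 − 1) × 1000 = -65.356‰

-65.36‰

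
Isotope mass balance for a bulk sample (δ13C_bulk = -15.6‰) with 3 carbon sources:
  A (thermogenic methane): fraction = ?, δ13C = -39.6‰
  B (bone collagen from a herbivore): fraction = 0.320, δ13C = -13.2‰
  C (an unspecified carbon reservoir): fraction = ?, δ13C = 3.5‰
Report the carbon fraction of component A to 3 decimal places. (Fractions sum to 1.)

0.319

Let f_A and f_C be the unknown fractions; fractions sum to 1 so f_A + f_C = 0.680.
Mass balance: Σ fᵢ·δᵢ = δ_bulk ⇒ f_A·(-39.6) + f_C·(3.5) = -15.6 − (-4.224) = -11.376
Substitute f_C = 0.680 − f_A:
f_A·(-39.6 − 3.5) = -11.376 − 0.680×(3.5) = -13.756
f_A = -13.756 / -43.1 = 0.3192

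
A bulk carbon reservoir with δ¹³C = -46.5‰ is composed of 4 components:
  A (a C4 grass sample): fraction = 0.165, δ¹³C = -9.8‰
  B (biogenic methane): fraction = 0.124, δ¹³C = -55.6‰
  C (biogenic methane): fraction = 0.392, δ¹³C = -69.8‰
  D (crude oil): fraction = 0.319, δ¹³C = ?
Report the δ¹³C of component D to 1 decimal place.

-33.3‰

Isotope mass balance: δ_bulk = Σ fᵢ·δᵢ.
-46.5 = 0.165×(-9.8) + 0.124×(-55.6) + 0.392×(-69.8) + 0.319×δ_D
0.319·δ_D = -46.5 − (-35.873) = -10.627
δ_D = -10.627 / 0.319 = -33.31‰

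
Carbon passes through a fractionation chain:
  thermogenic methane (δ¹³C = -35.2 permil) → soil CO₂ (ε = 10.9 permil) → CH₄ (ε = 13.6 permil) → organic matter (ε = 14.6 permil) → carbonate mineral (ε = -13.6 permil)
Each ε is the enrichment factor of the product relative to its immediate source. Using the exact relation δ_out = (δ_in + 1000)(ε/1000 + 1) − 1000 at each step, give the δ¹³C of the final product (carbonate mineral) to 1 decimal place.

-10.6 permil

step 1: δ = (-35.20 + 1000)·(10.9/1000 + 1) − 1000 = -24.68 permil
step 2: δ = (-24.68 + 1000)·(13.6/1000 + 1) − 1000 = -11.42 permil
step 3: δ = (-11.42 + 1000)·(14.6/1000 + 1) − 1000 = 3.01 permil
step 4: δ = (3.01 + 1000)·(-13.6/1000 + 1) − 1000 = -10.63 permil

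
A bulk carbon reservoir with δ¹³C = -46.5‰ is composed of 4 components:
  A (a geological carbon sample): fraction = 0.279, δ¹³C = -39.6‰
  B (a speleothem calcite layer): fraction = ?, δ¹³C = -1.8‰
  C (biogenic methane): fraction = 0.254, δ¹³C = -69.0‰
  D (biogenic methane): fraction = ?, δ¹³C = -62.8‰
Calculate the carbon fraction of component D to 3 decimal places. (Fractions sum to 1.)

Let f_D and f_B be the unknown fractions; fractions sum to 1 so f_D + f_B = 0.467.
Mass balance: Σ fᵢ·δᵢ = δ_bulk ⇒ f_D·(-62.8) + f_B·(-1.8) = -46.5 − (-28.574) = -17.926
Substitute f_B = 0.467 − f_D:
f_D·(-62.8 − -1.8) = -17.926 − 0.467×(-1.8) = -17.085
f_D = -17.085 / -61.0 = 0.2801

0.280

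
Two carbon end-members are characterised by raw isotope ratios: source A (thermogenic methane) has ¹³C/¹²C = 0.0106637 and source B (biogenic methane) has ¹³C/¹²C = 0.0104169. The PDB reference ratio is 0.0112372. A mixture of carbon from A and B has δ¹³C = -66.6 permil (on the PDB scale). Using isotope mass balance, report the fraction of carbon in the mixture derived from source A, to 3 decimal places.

0.291

δ_A = (0.0106637/0.0112372 − 1)×1000 = (0.948964 − 1)×1000 = -51.036 permil
δ_B = (0.0104169/0.0112372 − 1)×1000 = (0.927001 − 1)×1000 = -72.999 permil
f_A = (δ_mix − δ_B)/(δ_A − δ_B) = (-66.6 − (-72.999))/(-51.036 − (-72.999))
f_A = 6.399 / 21.963 = 0.2913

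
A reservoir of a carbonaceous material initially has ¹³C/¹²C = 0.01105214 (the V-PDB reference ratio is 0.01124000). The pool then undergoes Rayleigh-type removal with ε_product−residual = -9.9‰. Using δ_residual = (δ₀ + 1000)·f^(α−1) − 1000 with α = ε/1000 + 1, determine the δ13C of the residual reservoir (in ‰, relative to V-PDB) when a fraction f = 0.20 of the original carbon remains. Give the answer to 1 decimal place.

-0.9‰

δ₀ = (0.01105214/0.01124000 − 1)×1000 = (0.983286 − 1)×1000 = -16.714‰
α − 1 = ε/1000 = -0.0099
f^(α−1) = 0.20^(-0.0099) = 1.016061
δ_res = (-16.714 + 1000) × 1.016061 − 1000 = 999.079 − 1000 = -0.92‰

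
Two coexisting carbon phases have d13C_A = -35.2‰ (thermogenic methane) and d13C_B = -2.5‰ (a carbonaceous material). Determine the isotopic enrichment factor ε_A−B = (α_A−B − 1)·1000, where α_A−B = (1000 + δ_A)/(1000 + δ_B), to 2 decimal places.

-32.78‰

α_A−B = (1000 + -35.2) / (1000 + -2.5) = 964.8 / 997.5 = 0.967218
ε_A−B = (0.967218 − 1) × 1000 = -32.782‰
(The approximation ε ≈ δ_A − δ_B would give -32.7‰.)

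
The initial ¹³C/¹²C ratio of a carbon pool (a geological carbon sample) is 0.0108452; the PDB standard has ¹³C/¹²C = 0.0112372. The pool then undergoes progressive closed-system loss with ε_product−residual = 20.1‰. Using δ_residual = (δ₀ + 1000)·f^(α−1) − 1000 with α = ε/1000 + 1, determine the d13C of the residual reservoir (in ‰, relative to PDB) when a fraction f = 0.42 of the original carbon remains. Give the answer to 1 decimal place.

δ₀ = (0.0108452/0.0112372 − 1)×1000 = (0.965116 − 1)×1000 = -34.884‰
α − 1 = ε/1000 = 0.0201
f^(α−1) = 0.42^(0.0201) = 0.982714
δ_res = (-34.884 + 1000) × 0.982714 − 1000 = 948.433 − 1000 = -51.57‰

-51.6‰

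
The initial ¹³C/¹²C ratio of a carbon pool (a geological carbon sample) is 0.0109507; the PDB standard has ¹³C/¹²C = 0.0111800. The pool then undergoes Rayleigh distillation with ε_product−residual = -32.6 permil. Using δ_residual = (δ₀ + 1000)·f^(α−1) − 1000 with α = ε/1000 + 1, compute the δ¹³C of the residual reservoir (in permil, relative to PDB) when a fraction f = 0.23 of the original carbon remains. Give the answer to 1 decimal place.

27.6 permil

δ₀ = (0.0109507/0.0111800 − 1)×1000 = (0.979490 − 1)×1000 = -20.510 permil
α − 1 = ε/1000 = -0.0326
f^(α−1) = 0.23^(-0.0326) = 1.049078
δ_res = (-20.510 + 1000) × 1.049078 − 1000 = 1027.561 − 1000 = 27.56 permil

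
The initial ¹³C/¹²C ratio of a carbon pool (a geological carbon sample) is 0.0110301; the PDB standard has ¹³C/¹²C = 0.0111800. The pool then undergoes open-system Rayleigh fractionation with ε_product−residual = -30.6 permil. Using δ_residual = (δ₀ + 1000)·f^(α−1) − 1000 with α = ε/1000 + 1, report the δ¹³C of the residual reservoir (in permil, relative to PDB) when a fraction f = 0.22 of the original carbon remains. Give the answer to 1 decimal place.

33.4 permil

δ₀ = (0.0110301/0.0111800 − 1)×1000 = (0.986592 − 1)×1000 = -13.408 permil
α − 1 = ε/1000 = -0.0306
f^(α−1) = 0.22^(-0.0306) = 1.047422
δ_res = (-13.408 + 1000) × 1.047422 − 1000 = 1033.379 − 1000 = 33.38 permil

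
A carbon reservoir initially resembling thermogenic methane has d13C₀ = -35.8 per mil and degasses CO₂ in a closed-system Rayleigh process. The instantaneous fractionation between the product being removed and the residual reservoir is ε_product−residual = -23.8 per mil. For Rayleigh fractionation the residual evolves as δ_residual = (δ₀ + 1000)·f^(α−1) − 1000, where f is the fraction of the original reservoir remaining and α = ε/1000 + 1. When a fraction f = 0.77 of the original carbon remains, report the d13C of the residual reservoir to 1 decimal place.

Rayleigh residual: δ_res = (δ₀ + 1000)·f^(α−1) − 1000
α = ε/1000 + 1 = 0.97620, so α − 1 = -0.02380
f^(α−1) = 0.77^(-0.02380) = 1.006240
δ_res = (-35.8 + 1000) × 1.006240 − 1000 = 970.216 − 1000 = -29.78 per mil

-29.8 per mil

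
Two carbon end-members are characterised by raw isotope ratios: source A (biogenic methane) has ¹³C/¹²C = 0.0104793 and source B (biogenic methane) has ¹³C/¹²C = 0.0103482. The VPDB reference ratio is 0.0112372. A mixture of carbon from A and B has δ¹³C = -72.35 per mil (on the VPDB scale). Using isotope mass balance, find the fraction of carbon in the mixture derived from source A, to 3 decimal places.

δ_A = (0.0104793/0.0112372 − 1)×1000 = (0.932554 − 1)×1000 = -67.446 per mil
δ_B = (0.0103482/0.0112372 − 1)×1000 = (0.920888 − 1)×1000 = -79.112 per mil
f_A = (δ_mix − δ_B)/(δ_A − δ_B) = (-72.35 − (-79.112))/(-67.446 − (-79.112))
f_A = 6.762 / 11.667 = 0.5796

0.580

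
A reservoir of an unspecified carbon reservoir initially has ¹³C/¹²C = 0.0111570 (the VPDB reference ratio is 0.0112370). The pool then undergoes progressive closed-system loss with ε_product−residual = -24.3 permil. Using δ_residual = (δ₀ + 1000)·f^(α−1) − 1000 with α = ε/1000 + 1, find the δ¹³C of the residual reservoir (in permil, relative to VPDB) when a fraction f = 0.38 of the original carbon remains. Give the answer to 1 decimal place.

δ₀ = (0.0111570/0.0112370 − 1)×1000 = (0.992881 − 1)×1000 = -7.119 permil
α − 1 = ε/1000 = -0.0243
f^(α−1) = 0.38^(-0.0243) = 1.023791
δ_res = (-7.119 + 1000) × 1.023791 − 1000 = 1016.502 − 1000 = 16.50 permil

16.5 permil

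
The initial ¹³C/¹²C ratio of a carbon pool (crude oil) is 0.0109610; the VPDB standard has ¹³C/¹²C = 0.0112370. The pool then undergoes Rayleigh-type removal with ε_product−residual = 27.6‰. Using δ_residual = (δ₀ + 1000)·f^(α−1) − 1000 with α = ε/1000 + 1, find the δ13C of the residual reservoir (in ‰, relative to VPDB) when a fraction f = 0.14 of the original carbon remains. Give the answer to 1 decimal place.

-76.1‰

δ₀ = (0.0109610/0.0112370 − 1)×1000 = (0.975438 − 1)×1000 = -24.562‰
α − 1 = ε/1000 = 0.0276
f^(α−1) = 0.14^(0.0276) = 0.947181
δ_res = (-24.562 + 1000) × 0.947181 − 1000 = 923.917 − 1000 = -76.08‰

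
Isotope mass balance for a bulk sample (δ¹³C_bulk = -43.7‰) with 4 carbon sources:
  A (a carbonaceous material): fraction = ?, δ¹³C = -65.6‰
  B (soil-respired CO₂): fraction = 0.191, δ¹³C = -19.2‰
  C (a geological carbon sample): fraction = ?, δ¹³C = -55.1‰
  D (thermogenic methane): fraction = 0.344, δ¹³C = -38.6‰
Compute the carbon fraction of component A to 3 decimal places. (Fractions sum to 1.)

Let f_A and f_C be the unknown fractions; fractions sum to 1 so f_A + f_C = 0.465.
Mass balance: Σ fᵢ·δᵢ = δ_bulk ⇒ f_A·(-65.6) + f_C·(-55.1) = -43.7 − (-16.946) = -26.754
Substitute f_C = 0.465 − f_A:
f_A·(-65.6 − -55.1) = -26.754 − 0.465×(-55.1) = -1.133
f_A = -1.133 / -10.5 = 0.1079

0.108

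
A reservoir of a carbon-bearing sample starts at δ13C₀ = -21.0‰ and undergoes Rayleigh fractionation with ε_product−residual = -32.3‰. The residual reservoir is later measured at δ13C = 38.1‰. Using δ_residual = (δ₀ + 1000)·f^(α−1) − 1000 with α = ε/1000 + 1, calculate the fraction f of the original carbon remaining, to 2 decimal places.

0.16

α − 1 = ε/1000 = -0.0323
(δ_res + 1000)/(δ₀ + 1000) = (38.1 + 1000)/(-21.0 + 1000) = 1038.1/979.0 = 1.060368
f = 1.060368^(1/-0.0323) = exp(ln(1.060368)/-0.0323) = exp(0.05862/-0.0323)
f = exp(-1.8147) = 0.1629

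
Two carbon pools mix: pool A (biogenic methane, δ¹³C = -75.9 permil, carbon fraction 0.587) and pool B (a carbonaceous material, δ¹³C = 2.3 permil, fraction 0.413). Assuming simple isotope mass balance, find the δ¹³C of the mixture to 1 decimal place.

-43.6 permil

δ_mix = f_A·δ_A + f_B·δ_B
δ_mix = 0.587 × (-75.9) + 0.413 × (2.3)
δ_mix = -44.55 + 0.95 = -43.60 permil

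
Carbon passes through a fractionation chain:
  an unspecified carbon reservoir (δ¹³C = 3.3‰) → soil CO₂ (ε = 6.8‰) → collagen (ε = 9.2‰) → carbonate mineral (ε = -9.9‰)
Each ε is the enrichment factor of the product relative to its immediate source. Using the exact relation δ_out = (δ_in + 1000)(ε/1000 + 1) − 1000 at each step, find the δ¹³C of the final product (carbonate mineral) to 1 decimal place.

step 1: δ = (3.30 + 1000)·(6.8/1000 + 1) − 1000 = 10.12‰
step 2: δ = (10.12 + 1000)·(9.2/1000 + 1) − 1000 = 19.42‰
step 3: δ = (19.42 + 1000)·(-9.9/1000 + 1) − 1000 = 9.32‰

9.3‰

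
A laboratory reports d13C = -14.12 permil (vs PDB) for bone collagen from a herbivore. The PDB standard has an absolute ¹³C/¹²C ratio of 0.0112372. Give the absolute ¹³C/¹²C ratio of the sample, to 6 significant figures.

0.0110785

R_sample = R_standard × (d13C/1000 + 1)
R_sample = 0.0112372 × (-14.12/1000 + 1) = 0.0112372 × 0.985880
R_sample = 0.0110785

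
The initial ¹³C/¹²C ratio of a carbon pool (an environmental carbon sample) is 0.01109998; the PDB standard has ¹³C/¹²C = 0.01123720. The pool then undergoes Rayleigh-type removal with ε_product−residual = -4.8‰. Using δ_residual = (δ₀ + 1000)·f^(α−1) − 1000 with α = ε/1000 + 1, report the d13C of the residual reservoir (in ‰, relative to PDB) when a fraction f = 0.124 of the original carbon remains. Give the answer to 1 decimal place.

δ₀ = (0.01109998/0.01123720 − 1)×1000 = (0.987789 − 1)×1000 = -12.211‰
α − 1 = ε/1000 = -0.0048
f^(α−1) = 0.124^(-0.0048) = 1.010070
δ_res = (-12.211 + 1000) × 1.010070 − 1000 = 997.736 − 1000 = -2.26‰

-2.3‰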